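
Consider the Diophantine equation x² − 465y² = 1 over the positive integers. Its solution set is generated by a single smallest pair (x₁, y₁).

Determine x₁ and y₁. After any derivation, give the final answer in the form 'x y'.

15871 736

[21; 1,1,3,2,2,2,3,1,1,42] for √465; ℓ=10 ⇒ convergent index 9
step 0: (21, 1)  from 21·(1,0) + (0,1)
step 1: (22, 1)  from 1·(21,1) + (1,0)
step 2: (43, 2)  from 1·(22,1) + (21,1)
step 3: (151, 7)  from 3·(43,2) + (22,1)
step 4: (345, 16)  from 2·(151,7) + (43,2)
step 5: (841, 39)  from 2·(345,16) + (151,7)
step 6: (2027, 94)  from 2·(841,39) + (345,16)
step 7: (6922, 321)  from 3·(2027,94) + (841,39)
step 8: (8949, 415)  from 1·(6922,321) + (2027,94)
step 9: (15871, 736)  from 1·(8949,415) + (6922,321)
(x₁, y₁) = (15871, 736);  15871² − 465·736² = 1 ✓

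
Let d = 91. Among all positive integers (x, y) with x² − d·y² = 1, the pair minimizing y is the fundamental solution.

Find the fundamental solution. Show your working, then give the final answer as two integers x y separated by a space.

√91 = [9; 1,1,5,1,5,1,1,18, …], period ℓ=8 (even) → k=7
step 0: (9, 1)  from 9·(1,0) + (0,1)
…
step 4: (124, 13)  from 1·(105,11) + (19,2)
…
step 6: (849, 89)  from 1·(725,76) + (124,13)
step 7: (1574, 165)  from 1·(849,89) + (725,76)
(x₁, y₁) = (1574, 165);  1574² − 91·165² = 1 ✓

1574 165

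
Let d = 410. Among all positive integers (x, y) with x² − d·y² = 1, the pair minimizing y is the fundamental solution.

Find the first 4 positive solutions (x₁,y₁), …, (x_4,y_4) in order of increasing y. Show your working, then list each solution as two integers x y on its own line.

√410 = [20; 4,40, …], period ℓ=2 (even) → k=1
k=0  a_k=20  p_k/q_k = 20/1
k=1  a_k=4  p_k/q_k = 81/4
(x₁, y₁) = (81, 4);  81² − 410·4² = 1 ✓
(81+4√410)^2 = 13121 + 648√410
(81+4√410)^3 = 2125521 + 104972√410
(81+4√410)^4 = 344321281 + 17004816√410

81 4
13121 648
2125521 104972
344321281 17004816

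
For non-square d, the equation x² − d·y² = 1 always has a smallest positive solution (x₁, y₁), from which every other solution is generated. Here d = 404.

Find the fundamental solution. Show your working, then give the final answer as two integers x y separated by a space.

√404 → a₀=20, period (10,40); ℓ=2 even so k=1
a_0=20:  p_0=20·1+0=20,  q_0=20·0+1=1
a_1=10:  p_1=10·20+1=201,  q_1=10·1+0=10
fundamental: x₁=201, y₁=10  (since 40401 − 404·100 = 1)

201 10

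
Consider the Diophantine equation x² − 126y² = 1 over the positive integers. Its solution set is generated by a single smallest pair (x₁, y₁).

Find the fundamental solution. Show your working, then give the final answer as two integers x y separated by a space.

449 40

d=126: √d = [11; 4,2,4,22] (ℓ=4, even), read p_3/q_3
i=0: a=11 ⇒ p=11, q=1
…
i=2: a=2 ⇒ p=101, q=9
i=3: a=4 ⇒ p=449, q=40
→ (449, 40).  Check: 449²=201601, 126·40²=201600, difference 1.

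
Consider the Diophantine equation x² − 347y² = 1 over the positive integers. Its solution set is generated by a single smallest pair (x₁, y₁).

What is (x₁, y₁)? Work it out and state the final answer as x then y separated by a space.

641602 34443

[18; 1,1,1,2,4,…,1,1,36] for √347; ℓ=14 ⇒ convergent index 13
k=0  a_k=18  p_k/q_k = 18/1
…
k=3  a_k=1  p_k/q_k = 56/3
k=4  a_k=2  p_k/q_k = 149/8
…
k=8  a_k=1  p_k/q_k = 15070/809
k=9  a_k=4  p_k/q_k = 74549/4002
k=10  a_k=2  p_k/q_k = 164168/8813
…
k=12  a_k=1  p_k/q_k = 402885/21628
k=13  a_k=1  p_k/q_k = 641602/34443
(x₁, y₁) = (641602, 34443);  641602² − 347·34443² = 1 ✓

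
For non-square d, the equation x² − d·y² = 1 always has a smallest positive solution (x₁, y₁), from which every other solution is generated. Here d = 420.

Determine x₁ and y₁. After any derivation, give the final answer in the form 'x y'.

√420 = [20; 2,40, …], period ℓ=2 (even) → k=1
step 0: (20, 1)  from 20·(1,0) + (0,1)
step 1: (41, 2)  from 2·(20,1) + (1,0)
→ (41, 2).  Check: 41²=1681, 420·2²=1680, difference 1.

41 2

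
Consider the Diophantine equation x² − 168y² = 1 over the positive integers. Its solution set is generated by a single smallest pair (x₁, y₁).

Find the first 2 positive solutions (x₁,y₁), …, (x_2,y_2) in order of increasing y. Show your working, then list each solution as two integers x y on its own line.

√168 → a₀=12, period (1,24); ℓ=2 even so k=1
i=0: a=12 ⇒ p=12, q=1
i=1: a=1 ⇒ p=13, q=1
fundamental: x₁=13, y₁=1  (since 169 − 168·1 = 1)
(13+1√168)^2 = 337 + 26√168

13 1
337 26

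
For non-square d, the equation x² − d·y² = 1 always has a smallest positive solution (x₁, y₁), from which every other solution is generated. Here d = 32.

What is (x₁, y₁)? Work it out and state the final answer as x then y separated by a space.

17 3

d=32: √d = [5; 1,1,1,10] (ℓ=4, even), read p_3/q_3
step 0: (5, 1)  from 5·(1,0) + (0,1)
step 1: (6, 1)  from 1·(5,1) + (1,0)
step 2: (11, 2)  from 1·(6,1) + (5,1)
step 3: (17, 3)  from 1·(11,2) + (6,1)
(x₁, y₁) = (17, 3);  17² − 32·3² = 1 ✓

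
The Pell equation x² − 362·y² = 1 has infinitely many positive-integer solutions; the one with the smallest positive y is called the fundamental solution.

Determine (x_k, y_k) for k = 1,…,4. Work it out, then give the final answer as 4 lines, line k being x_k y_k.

723 38
1045457 54948
1511730099 79454770
2185960677697 114891542472

d=362: √d = [19; 38] (ℓ=1, odd), read p_1/q_1
step 0: (19, 1)  from 19·(1,0) + (0,1)
step 1: (723, 38)  from 38·(19,1) + (1,0)
fundamental: x₁=723, y₁=38  (since 522729 − 362·1444 = 1)
(723+38√362)^2 = 1045457 + 54948√362
(723+38√362)^3 = 1511730099 + 79454770√362
(723+38√362)^4 = 2185960677697 + 114891542472√362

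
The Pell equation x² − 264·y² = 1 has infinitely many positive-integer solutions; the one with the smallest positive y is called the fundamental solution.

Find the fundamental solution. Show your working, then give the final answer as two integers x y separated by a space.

d=264: √d = [16; 4,32] (ℓ=2, even), read p_1/q_1
step 0: (16, 1)  from 16·(1,0) + (0,1)
step 1: (65, 4)  from 4·(16,1) + (1,0)
→ (65, 4).  Check: 65²=4225, 264·4²=4224, difference 1.

65 4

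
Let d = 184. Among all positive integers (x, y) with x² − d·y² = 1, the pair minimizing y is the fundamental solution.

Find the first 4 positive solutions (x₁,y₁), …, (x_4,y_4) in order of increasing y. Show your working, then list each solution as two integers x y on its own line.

√184 → a₀=13, period (1,1,3,2,1,2,1,2,3,1,1,26); ℓ=12 even so k=11
step 0: (13, 1)  from 13·(1,0) + (0,1)
step 1: (14, 1)  from 1·(13,1) + (1,0)
step 2: (27, 2)  from 1·(14,1) + (13,1)
step 3: (95, 7)  from 3·(27,2) + (14,1)
step 4: (217, 16)  from 2·(95,7) + (27,2)
step 5: (312, 23)  from 1·(217,16) + (95,7)
step 6: (841, 62)  from 2·(312,23) + (217,16)
step 7: (1153, 85)  from 1·(841,62) + (312,23)
step 8: (3147, 232)  from 2·(1153,85) + (841,62)
step 9: (10594, 781)  from 3·(3147,232) + (1153,85)
step 10: (13741, 1013)  from 1·(10594,781) + (3147,232)
step 11: (24335, 1794)  from 1·(13741,1013) + (10594,781)
fundamental: x₁=24335, y₁=1794  (since 592192225 − 184·3218436 = 1)
k=2:  x_2 = 24335·24335+184·1794·1794 = 1184384449,  y_2 = 24335·1794+1794·24335 = 87313980
k=3:  x_3 = 24335·1184384449+184·1794·87313980 = 57643991108495,  y_3 = 24335·87313980+1794·1184384449 = 4249571404806
k=4:  x_4 = 24335·57643991108495+184·1794·4249571404806 = 2805533046066067201,  y_4 = 24335·4249571404806+1794·57643991108495 = 206826640184594040

24335 1794
1184384449 87313980
57643991108495 4249571404806
2805533046066067201 206826640184594040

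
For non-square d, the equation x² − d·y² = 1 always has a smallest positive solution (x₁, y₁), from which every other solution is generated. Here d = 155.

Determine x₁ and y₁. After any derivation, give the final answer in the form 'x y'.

249 20

√155 = [12; 2,4,2,24, …], period ℓ=4 (even) → k=3
i=0: a=12 ⇒ p=12, q=1
i=1: a=2 ⇒ p=25, q=2
i=2: a=4 ⇒ p=112, q=9
i=3: a=2 ⇒ p=249, q=20
→ (249, 20).  Check: 249²=62001, 155·20²=62000, difference 1.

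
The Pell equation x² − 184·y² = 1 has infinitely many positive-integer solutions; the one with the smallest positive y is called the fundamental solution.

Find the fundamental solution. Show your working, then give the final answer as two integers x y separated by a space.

24335 1794

d=184: √d = [13; 1,1,3,2,1,2,1,2,3,1,1,26] (ℓ=12, even), read p_11/q_11
step 0: (13, 1)  from 13·(1,0) + (0,1)
…
step 3: (95, 7)  from 3·(27,2) + (14,1)
step 4: (217, 16)  from 2·(95,7) + (27,2)
step 5: (312, 23)  from 1·(217,16) + (95,7)
…
step 8: (3147, 232)  from 2·(1153,85) + (841,62)
…
step 10: (13741, 1013)  from 1·(10594,781) + (3147,232)
step 11: (24335, 1794)  from 1·(13741,1013) + (10594,781)
(x₁, y₁) = (24335, 1794);  24335² − 184·1794² = 1 ✓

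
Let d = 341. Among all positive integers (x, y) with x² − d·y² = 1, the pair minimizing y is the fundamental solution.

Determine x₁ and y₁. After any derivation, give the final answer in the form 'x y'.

10626551 575460

d=341: √d = [18; 2,6,1,8,2,…,6,2,36] (ℓ=14, even), read p_13/q_13
k=0  a_k=18  p_k/q_k = 18/1
…
k=3  a_k=1  p_k/q_k = 277/15
k=4  a_k=8  p_k/q_k = 2456/133
k=5  a_k=2  p_k/q_k = 5189/281
…
k=7  a_k=2  p_k/q_k = 20479/1109
k=8  a_k=1  p_k/q_k = 28124/1523
…
k=10  a_k=8  p_k/q_k = 641940/34763
k=11  a_k=1  p_k/q_k = 718667/38918
k=12  a_k=6  p_k/q_k = 4953942/268271
k=13  a_k=2  p_k/q_k = 10626551/575460
fundamental: x₁=10626551, y₁=575460  (since 112923586155601 − 341·331154211600 = 1)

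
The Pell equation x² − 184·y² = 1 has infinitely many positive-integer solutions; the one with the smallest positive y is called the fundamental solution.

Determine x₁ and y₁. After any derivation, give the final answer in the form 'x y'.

24335 1794

d=184: √d = [13; 1,1,3,2,1,2,1,2,3,1,1,26] (ℓ=12, even), read p_11/q_11
i=0: a=13 ⇒ p=13, q=1
i=1: a=1 ⇒ p=14, q=1
i=2: a=1 ⇒ p=27, q=2
i=3: a=3 ⇒ p=95, q=7
i=4: a=2 ⇒ p=217, q=16
i=5: a=1 ⇒ p=312, q=23
i=6: a=2 ⇒ p=841, q=62
…
i=8: a=2 ⇒ p=3147, q=232
…
i=10: a=1 ⇒ p=13741, q=1013
i=11: a=1 ⇒ p=24335, q=1794
→ (24335, 1794).  Check: 24335²=592192225, 184·1794²=592192224, difference 1.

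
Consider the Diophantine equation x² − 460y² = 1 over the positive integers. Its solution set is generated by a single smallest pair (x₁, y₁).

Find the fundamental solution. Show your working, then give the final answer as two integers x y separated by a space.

√460 → a₀=21, period (2,4,3,1,2,10,2,1,3,4,2,42); ℓ=12 even so k=11
step 0: (21, 1)  from 21·(1,0) + (0,1)
step 1: (43, 2)  from 2·(21,1) + (1,0)
…
step 3: (622, 29)  from 3·(193,9) + (43,2)
…
step 8: (72257, 3369)  from 1·(48922,2281) + (23335,1088)
…
step 10: (1135029, 52921)  from 4·(265693,12388) + (72257,3369)
step 11: (2535751, 118230)  from 2·(1135029,52921) + (265693,12388)
fundamental: x₁=2535751, y₁=118230  (since 6430033134001 − 460·13978332900 = 1)

2535751 118230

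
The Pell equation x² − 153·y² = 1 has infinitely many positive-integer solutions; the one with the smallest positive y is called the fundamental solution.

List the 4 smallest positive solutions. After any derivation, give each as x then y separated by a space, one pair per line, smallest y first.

√153 = [12; 2,1,2,2,2,1,2,24, …], period ℓ=8 (even) → k=7
a_0=12:  p_0=12·1+0=12,  q_0=12·0+1=1
…
a_2=1:  p_2=1·25+12=37,  q_2=1·2+1=3
…
a_4=2:  p_4=2·99+37=235,  q_4=2·8+3=19
a_5=2:  p_5=2·235+99=569,  q_5=2·19+8=46
a_6=1:  p_6=1·569+235=804,  q_6=1·46+19=65
a_7=2:  p_7=2·804+569=2177,  q_7=2·65+46=176
→ (2177, 176).  Check: 2177²=4739329, 153·176²=4739328, difference 1.
k=2:  x_2 = 2177·2177+153·176·176 = 9478657,  y_2 = 2177·176+176·2177 = 766304
k=3:  x_3 = 2177·9478657+153·176·766304 = 41270070401,  y_3 = 2177·766304+176·9478657 = 3336487440
k=4:  x_4 = 2177·41270070401+153·176·3336487440 = 179689877047297,  y_4 = 2177·3336487440+176·41270070401 = 14527065547456

2177 176
9478657 766304
41270070401 3336487440
179689877047297 14527065547456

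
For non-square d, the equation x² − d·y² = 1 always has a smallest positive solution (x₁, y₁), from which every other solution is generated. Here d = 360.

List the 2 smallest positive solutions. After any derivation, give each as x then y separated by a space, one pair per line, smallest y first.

[18; 1,36] for √360; ℓ=2 ⇒ convergent index 1
i=0: a=18 ⇒ p=18, q=1
i=1: a=1 ⇒ p=19, q=1
→ (19, 1).  Check: 19²=361, 360·1²=360, difference 1.
k=2:  x_2 = 19·19+360·1·1 = 721,  y_2 = 19·1+1·19 = 38

19 1
721 38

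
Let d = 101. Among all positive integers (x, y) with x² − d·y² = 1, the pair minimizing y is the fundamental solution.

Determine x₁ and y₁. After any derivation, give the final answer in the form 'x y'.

201 20

√101 → a₀=10, period (20); ℓ=1 odd so k=1
i=0: a=10 ⇒ p=10, q=1
i=1: a=20 ⇒ p=201, q=20
(x₁, y₁) = (201, 20);  201² − 101·20² = 1 ✓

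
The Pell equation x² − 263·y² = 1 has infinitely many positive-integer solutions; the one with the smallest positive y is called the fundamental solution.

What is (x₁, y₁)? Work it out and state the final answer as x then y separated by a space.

139128 8579

d=263: √d = [16; 4,1,1,1,1,15,1,1,1,1,4,32] (ℓ=12, even), read p_11/q_11
i=0: a=16 ⇒ p=16, q=1
…
i=2: a=1 ⇒ p=81, q=5
…
i=4: a=1 ⇒ p=227, q=14
i=5: a=1 ⇒ p=373, q=23
i=6: a=15 ⇒ p=5822, q=359
…
i=8: a=1 ⇒ p=12017, q=741
i=9: a=1 ⇒ p=18212, q=1123
i=10: a=1 ⇒ p=30229, q=1864
i=11: a=4 ⇒ p=139128, q=8579
fundamental: x₁=139128, y₁=8579  (since 19356600384 − 263·73599241 = 1)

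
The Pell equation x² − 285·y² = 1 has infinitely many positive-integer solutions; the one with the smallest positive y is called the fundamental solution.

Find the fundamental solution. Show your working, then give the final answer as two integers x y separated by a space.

2431 144

√285 = [16; 1,7,2,7,1,32, …], period ℓ=6 (even) → k=5
i=0: a=16 ⇒ p=16, q=1
…
i=3: a=2 ⇒ p=287, q=17
i=4: a=7 ⇒ p=2144, q=127
i=5: a=1 ⇒ p=2431, q=144
(x₁, y₁) = (2431, 144);  2431² − 285·144² = 1 ✓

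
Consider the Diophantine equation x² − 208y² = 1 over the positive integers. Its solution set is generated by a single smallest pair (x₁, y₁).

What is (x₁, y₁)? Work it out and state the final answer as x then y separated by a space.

d=208: √d = [14; 2,2,1,2,2,28] (ℓ=6, even), read p_5/q_5
step 0: (14, 1)  from 14·(1,0) + (0,1)
…
step 2: (72, 5)  from 2·(29,2) + (14,1)
…
step 4: (274, 19)  from 2·(101,7) + (72,5)
step 5: (649, 45)  from 2·(274,19) + (101,7)
fundamental: x₁=649, y₁=45  (since 421201 − 208·2025 = 1)

649 45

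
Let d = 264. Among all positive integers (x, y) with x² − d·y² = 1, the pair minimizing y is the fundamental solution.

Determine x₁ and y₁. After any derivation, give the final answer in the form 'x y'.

[16; 4,32] for √264; ℓ=2 ⇒ convergent index 1
i=0: a=16 ⇒ p=16, q=1
i=1: a=4 ⇒ p=65, q=4
→ (65, 4).  Check: 65²=4225, 264·4²=4224, difference 1.

65 4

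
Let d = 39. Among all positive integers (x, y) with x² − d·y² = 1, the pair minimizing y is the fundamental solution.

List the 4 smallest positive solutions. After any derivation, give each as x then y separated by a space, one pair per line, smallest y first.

d=39: √d = [6; 4,12] (ℓ=2, even), read p_1/q_1
a_0=6:  p_0=6·1+0=6,  q_0=6·0+1=1
a_1=4:  p_1=4·6+1=25,  q_1=4·1+0=4
fundamental: x₁=25, y₁=4  (since 625 − 39·16 = 1)
(x_2, y_2) = (25·25 + 39·4·4, 25·4 + 4·25) = (1249, 200)
(x_3, y_3) = (25·1249 + 39·4·200, 25·200 + 4·1249) = (62425, 9996)
(x_4, y_4) = (25·62425 + 39·4·9996, 25·9996 + 4·62425) = (3120001, 499600)

25 4
1249 200
62425 9996
3120001 499600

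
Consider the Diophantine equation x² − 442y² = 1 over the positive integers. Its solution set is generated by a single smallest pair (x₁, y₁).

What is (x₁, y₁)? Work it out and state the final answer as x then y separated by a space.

883 42

√442 = [21; 42, …], period ℓ=1 (odd) → k=1
a_0=21:  p_0=21·1+0=21,  q_0=21·0+1=1
a_1=42:  p_1=42·21+1=883,  q_1=42·1+0=42
→ (883, 42).  Check: 883²=779689, 442·42²=779688, difference 1.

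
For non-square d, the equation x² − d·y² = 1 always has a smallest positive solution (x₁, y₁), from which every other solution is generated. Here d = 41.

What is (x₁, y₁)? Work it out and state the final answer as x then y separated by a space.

[6; 2,2,12] for √41; ℓ=3 ⇒ convergent index 5
step 0: (6, 1)  from 6·(1,0) + (0,1)
step 1: (13, 2)  from 2·(6,1) + (1,0)
step 2: (32, 5)  from 2·(13,2) + (6,1)
step 3: (397, 62)  from 12·(32,5) + (13,2)
step 4: (826, 129)  from 2·(397,62) + (32,5)
step 5: (2049, 320)  from 2·(826,129) + (397,62)
(x₁, y₁) = (2049, 320);  2049² − 41·320² = 1 ✓

2049 320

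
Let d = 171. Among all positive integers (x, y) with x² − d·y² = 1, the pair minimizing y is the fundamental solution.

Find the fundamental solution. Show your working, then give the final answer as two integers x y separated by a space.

170 13

[13; 13,26] for √171; ℓ=2 ⇒ convergent index 1
a_0=13:  p_0=13·1+0=13,  q_0=13·0+1=1
a_1=13:  p_1=13·13+1=170,  q_1=13·1+0=13
(x₁, y₁) = (170, 13);  170² − 171·13² = 1 ✓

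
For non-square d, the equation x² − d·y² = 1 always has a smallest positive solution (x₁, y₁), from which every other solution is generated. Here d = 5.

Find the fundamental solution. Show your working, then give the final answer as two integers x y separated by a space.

9 4

d=5: √d = [2; 4] (ℓ=1, odd), read p_1/q_1
step 0: (2, 1)  from 2·(1,0) + (0,1)
step 1: (9, 4)  from 4·(2,1) + (1,0)
→ (9, 4).  Check: 9²=81, 5·4²=80, difference 1.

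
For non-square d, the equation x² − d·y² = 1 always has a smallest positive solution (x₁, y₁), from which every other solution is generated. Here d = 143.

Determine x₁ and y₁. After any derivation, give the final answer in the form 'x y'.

[11; 1,22] for √143; ℓ=2 ⇒ convergent index 1
k=0  a_k=11  p_k/q_k = 11/1
k=1  a_k=1  p_k/q_k = 12/1
fundamental: x₁=12, y₁=1  (since 144 − 143·1 = 1)

12 1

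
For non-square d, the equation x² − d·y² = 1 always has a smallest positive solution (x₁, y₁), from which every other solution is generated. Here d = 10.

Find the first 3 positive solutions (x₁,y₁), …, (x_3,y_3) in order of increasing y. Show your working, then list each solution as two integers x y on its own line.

√10 → a₀=3, period (6); ℓ=1 odd so k=1
a_0=3:  p_0=3·1+0=3,  q_0=3·0+1=1
a_1=6:  p_1=6·3+1=19,  q_1=6·1+0=6
fundamental: x₁=19, y₁=6  (since 361 − 10·36 = 1)
(x_2, y_2) = (19·19 + 10·6·6, 19·6 + 6·19) = (721, 228)
(x_3, y_3) = (19·721 + 10·6·228, 19·228 + 6·721) = (27379, 8658)

19 6
721 228
27379 8658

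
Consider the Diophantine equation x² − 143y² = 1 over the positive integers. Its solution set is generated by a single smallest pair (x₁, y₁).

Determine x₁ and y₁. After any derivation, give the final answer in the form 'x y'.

√143 → a₀=11, period (1,22); ℓ=2 even so k=1
step 0: (11, 1)  from 11·(1,0) + (0,1)
step 1: (12, 1)  from 1·(11,1) + (1,0)
→ (12, 1).  Check: 12²=144, 143·1²=143, difference 1.

12 1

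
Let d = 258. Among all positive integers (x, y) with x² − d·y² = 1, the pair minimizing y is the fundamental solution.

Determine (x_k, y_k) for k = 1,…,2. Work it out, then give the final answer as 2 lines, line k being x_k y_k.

√258 → a₀=16, period (16,32); ℓ=2 even so k=1
a_0=16:  p_0=16·1+0=16,  q_0=16·0+1=1
a_1=16:  p_1=16·16+1=257,  q_1=16·1+0=16
(x₁, y₁) = (257, 16);  257² − 258·16² = 1 ✓
(x_2, y_2) = (257·257 + 258·16·16, 257·16 + 16·257) = (132097, 8224)

257 16
132097 8224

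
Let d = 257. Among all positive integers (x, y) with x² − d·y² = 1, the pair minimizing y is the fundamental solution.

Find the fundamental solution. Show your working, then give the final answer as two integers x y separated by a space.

√257 = [16; 32, …], period ℓ=1 (odd) → k=1
step 0: (16, 1)  from 16·(1,0) + (0,1)
step 1: (513, 32)  from 32·(16,1) + (1,0)
fundamental: x₁=513, y₁=32  (since 263169 − 257·1024 = 1)

513 32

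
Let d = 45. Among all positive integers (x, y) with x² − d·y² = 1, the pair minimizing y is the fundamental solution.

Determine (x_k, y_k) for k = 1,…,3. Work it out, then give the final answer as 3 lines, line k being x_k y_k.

[6; 1,2,2,2,1,12] for √45; ℓ=6 ⇒ convergent index 5
i=0: a=6 ⇒ p=6, q=1
i=1: a=1 ⇒ p=7, q=1
…
i=3: a=2 ⇒ p=47, q=7
i=4: a=2 ⇒ p=114, q=17
i=5: a=1 ⇒ p=161, q=24
→ (161, 24).  Check: 161²=25921, 45·24²=25920, difference 1.
k=2:  x_2 = 161·161+45·24·24 = 51841,  y_2 = 161·24+24·161 = 7728
k=3:  x_3 = 161·51841+45·24·7728 = 16692641,  y_3 = 161·7728+24·51841 = 2488392

161 24
51841 7728
16692641 2488392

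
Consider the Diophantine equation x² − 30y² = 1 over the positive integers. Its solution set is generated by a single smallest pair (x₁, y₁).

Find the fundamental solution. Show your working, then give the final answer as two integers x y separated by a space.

[5; 2,10] for √30; ℓ=2 ⇒ convergent index 1
k=0  a_k=5  p_k/q_k = 5/1
k=1  a_k=2  p_k/q_k = 11/2
(x₁, y₁) = (11, 2);  11² − 30·2² = 1 ✓

11 2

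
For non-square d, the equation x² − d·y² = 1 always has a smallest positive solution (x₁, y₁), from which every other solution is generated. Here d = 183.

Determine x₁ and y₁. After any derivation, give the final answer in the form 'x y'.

√183 → a₀=13, period (1,1,8,1,1,26); ℓ=6 even so k=5
step 0: (13, 1)  from 13·(1,0) + (0,1)
step 1: (14, 1)  from 1·(13,1) + (1,0)
…
step 3: (230, 17)  from 8·(27,2) + (14,1)
step 4: (257, 19)  from 1·(230,17) + (27,2)
step 5: (487, 36)  from 1·(257,19) + (230,17)
fundamental: x₁=487, y₁=36  (since 237169 − 183·1296 = 1)

487 36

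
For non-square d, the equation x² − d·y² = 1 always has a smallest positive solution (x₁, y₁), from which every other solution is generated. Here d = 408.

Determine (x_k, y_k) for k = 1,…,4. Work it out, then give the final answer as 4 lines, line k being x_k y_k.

d=408: √d = [20; 5,40] (ℓ=2, even), read p_1/q_1
step 0: (20, 1)  from 20·(1,0) + (0,1)
step 1: (101, 5)  from 5·(20,1) + (1,0)
(x₁, y₁) = (101, 5);  101² − 408·5² = 1 ✓
(x_2, y_2) = (101·101 + 408·5·5, 101·5 + 5·101) = (20401, 1010)
(x_3, y_3) = (101·20401 + 408·5·1010, 101·1010 + 5·20401) = (4120901, 204015)
(x_4, y_4) = (101·4120901 + 408·5·204015, 101·204015 + 5·4120901) = (832401601, 41210020)

101 5
20401 1010
4120901 204015
832401601 41210020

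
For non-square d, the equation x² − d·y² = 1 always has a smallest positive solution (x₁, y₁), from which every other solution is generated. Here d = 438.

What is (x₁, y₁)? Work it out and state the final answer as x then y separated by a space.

√438 = [20; 1,12,1,40, …], period ℓ=4 (even) → k=3
step 0: (20, 1)  from 20·(1,0) + (0,1)
step 1: (21, 1)  from 1·(20,1) + (1,0)
step 2: (272, 13)  from 12·(21,1) + (20,1)
step 3: (293, 14)  from 1·(272,13) + (21,1)
fundamental: x₁=293, y₁=14  (since 85849 − 438·196 = 1)

293 14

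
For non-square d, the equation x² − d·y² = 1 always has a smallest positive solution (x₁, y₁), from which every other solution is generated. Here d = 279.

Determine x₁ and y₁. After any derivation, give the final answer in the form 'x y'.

1520 91

√279 → a₀=16, period (1,2,2,1,2,2,1,32); ℓ=8 even so k=7
i=0: a=16 ⇒ p=16, q=1
…
i=3: a=2 ⇒ p=117, q=7
i=4: a=1 ⇒ p=167, q=10
…
i=6: a=2 ⇒ p=1069, q=64
i=7: a=1 ⇒ p=1520, q=91
fundamental: x₁=1520, y₁=91  (since 2310400 − 279·8281 = 1)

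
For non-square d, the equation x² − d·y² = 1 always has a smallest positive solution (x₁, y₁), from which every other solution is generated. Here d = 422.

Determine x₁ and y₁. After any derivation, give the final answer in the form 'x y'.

d=422: √d = [20; 1,1,5,2,1,…,1,1,40] (ℓ=14, even), read p_13/q_13
step 0: (20, 1)  from 20·(1,0) + (0,1)
…
step 11: (3211821, 156349)  from 5·(598859,29152) + (217526,10589)
step 12: (3810680, 185501)  from 1·(3211821,156349) + (598859,29152)
step 13: (7022501, 341850)  from 1·(3810680,185501) + (3211821,156349)
fundamental: x₁=7022501, y₁=341850  (since 49315520295001 − 422·116861422500 = 1)

7022501 341850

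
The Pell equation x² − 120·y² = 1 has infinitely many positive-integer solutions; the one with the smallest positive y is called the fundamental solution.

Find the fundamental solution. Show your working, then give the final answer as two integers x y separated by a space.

11 1

[10; 1,20] for √120; ℓ=2 ⇒ convergent index 1
step 0: (10, 1)  from 10·(1,0) + (0,1)
step 1: (11, 1)  from 1·(10,1) + (1,0)
→ (11, 1).  Check: 11²=121, 120·1²=120, difference 1.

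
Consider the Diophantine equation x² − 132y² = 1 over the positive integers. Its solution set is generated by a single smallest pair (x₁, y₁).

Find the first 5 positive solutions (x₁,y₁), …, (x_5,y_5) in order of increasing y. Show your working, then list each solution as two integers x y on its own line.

23 2
1057 92
48599 4230
2234497 194488
102738263 8942218

[11; 2,22] for √132; ℓ=2 ⇒ convergent index 1
step 0: (11, 1)  from 11·(1,0) + (0,1)
step 1: (23, 2)  from 2·(11,1) + (1,0)
fundamental: x₁=23, y₁=2  (since 529 − 132·4 = 1)
n=2: (23,2)∘(23,2) = (23·23+132·2·2, 23·2+2·23) = (1057,92)
n=3: (1057,92)∘(23,2) = (23·1057+132·2·92, 23·92+2·1057) = (48599,4230)
n=4: (48599,4230)∘(23,2) = (23·48599+132·2·4230, 23·4230+2·48599) = (2234497,194488)
n=5: (2234497,194488)∘(23,2) = (23·2234497+132·2·194488, 23·194488+2·2234497) = (102738263,8942218)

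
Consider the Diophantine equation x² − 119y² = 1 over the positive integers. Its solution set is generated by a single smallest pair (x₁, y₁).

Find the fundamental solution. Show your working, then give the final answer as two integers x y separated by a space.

√119 → a₀=10, period (1,9,1,20); ℓ=4 even so k=3
k=0  a_k=10  p_k/q_k = 10/1
k=1  a_k=1  p_k/q_k = 11/1
k=2  a_k=9  p_k/q_k = 109/10
k=3  a_k=1  p_k/q_k = 120/11
→ (120, 11).  Check: 120²=14400, 119·11²=14399, difference 1.

120 11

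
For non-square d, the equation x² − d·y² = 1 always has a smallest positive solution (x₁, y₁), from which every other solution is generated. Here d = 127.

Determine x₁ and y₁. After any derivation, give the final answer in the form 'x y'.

4730624 419775

√127 = [11; 3,1,2,2,7,11,7,2,2,1,3,22, …], period ℓ=12 (even) → k=11
a_0=11:  p_0=11·1+0=11,  q_0=11·0+1=1
a_1=3:  p_1=3·11+1=34,  q_1=3·1+0=3
…
a_3=2:  p_3=2·45+34=124,  q_3=2·4+3=11
…
a_8=2:  p_8=2·171701+24218=367620,  q_8=2·15236+2149=32621
a_9=2:  p_9=2·367620+171701=906941,  q_9=2·32621+15236=80478
a_10=1:  p_10=1·906941+367620=1274561,  q_10=1·80478+32621=113099
a_11=3:  p_11=3·1274561+906941=4730624,  q_11=3·113099+80478=419775
fundamental: x₁=4730624, y₁=419775  (since 22378803429376 − 127·176211050625 = 1)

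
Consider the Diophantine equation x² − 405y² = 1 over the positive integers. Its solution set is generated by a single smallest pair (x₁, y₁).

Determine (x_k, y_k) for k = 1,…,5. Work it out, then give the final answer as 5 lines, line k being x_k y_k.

√405 → a₀=20, period (8,40); ℓ=2 even so k=1
k=0  a_k=20  p_k/q_k = 20/1
k=1  a_k=8  p_k/q_k = 161/8
(x₁, y₁) = (161, 8);  161² − 405·8² = 1 ✓
n=2: (161,8)∘(161,8) = (161·161+405·8·8, 161·8+8·161) = (51841,2576)
n=3: (51841,2576)∘(161,8) = (161·51841+405·8·2576, 161·2576+8·51841) = (16692641,829464)
n=4: (16692641,829464)∘(161,8) = (161·16692641+405·8·829464, 161·829464+8·16692641) = (5374978561,267084832)
n=5: (5374978561,267084832)∘(161,8) = (161·5374978561+405·8·267084832, 161·267084832+8·5374978561) = (1730726404001,86000486440)

161 8
51841 2576
16692641 829464
5374978561 267084832
1730726404001 86000486440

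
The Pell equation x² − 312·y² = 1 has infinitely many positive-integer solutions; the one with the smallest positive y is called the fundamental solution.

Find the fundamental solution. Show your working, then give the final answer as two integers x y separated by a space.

d=312: √d = [17; 1,1,1,34] (ℓ=4, even), read p_3/q_3
i=0: a=17 ⇒ p=17, q=1
i=1: a=1 ⇒ p=18, q=1
i=2: a=1 ⇒ p=35, q=2
i=3: a=1 ⇒ p=53, q=3
(x₁, y₁) = (53, 3);  53² − 312·3² = 1 ✓

53 3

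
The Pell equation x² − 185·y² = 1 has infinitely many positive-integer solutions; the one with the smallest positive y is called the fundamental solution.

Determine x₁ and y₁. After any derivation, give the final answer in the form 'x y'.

9249 680

[13; 1,1,1,1,26] for √185; ℓ=5 ⇒ convergent index 9
i=0: a=13 ⇒ p=13, q=1
i=1: a=1 ⇒ p=14, q=1
i=2: a=1 ⇒ p=27, q=2
…
i=4: a=1 ⇒ p=68, q=5
…
i=6: a=1 ⇒ p=1877, q=138
i=7: a=1 ⇒ p=3686, q=271
i=8: a=1 ⇒ p=5563, q=409
i=9: a=1 ⇒ p=9249, q=680
(x₁, y₁) = (9249, 680);  9249² − 185·680² = 1 ✓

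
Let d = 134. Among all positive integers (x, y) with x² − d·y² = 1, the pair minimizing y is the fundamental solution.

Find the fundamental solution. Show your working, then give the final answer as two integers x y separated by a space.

[11; 1,1,2,1,3,…,1,1,22] for √134; ℓ=14 ⇒ convergent index 13
step 0: (11, 1)  from 11·(1,0) + (0,1)
…
step 2: (23, 2)  from 1·(12,1) + (11,1)
…
step 7: (4121, 356)  from 10·(382,33) + (301,26)
…
step 9: (17630, 1523)  from 3·(4503,389) + (4121,356)
…
step 12: (84029, 7259)  from 1·(61896,5347) + (22133,1912)
step 13: (145925, 12606)  from 1·(84029,7259) + (61896,5347)
→ (145925, 12606).  Check: 145925²=21294105625, 134·12606²=21294105624, difference 1.

145925 12606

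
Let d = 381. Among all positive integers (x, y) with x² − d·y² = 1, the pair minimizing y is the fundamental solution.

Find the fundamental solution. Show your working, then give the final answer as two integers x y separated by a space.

√381 → a₀=19, period (1,1,12,1,1,38); ℓ=6 even so k=5
k=0  a_k=19  p_k/q_k = 19/1
…
k=2  a_k=1  p_k/q_k = 39/2
…
k=4  a_k=1  p_k/q_k = 527/27
k=5  a_k=1  p_k/q_k = 1015/52
→ (1015, 52).  Check: 1015²=1030225, 381·52²=1030224, difference 1.

1015 52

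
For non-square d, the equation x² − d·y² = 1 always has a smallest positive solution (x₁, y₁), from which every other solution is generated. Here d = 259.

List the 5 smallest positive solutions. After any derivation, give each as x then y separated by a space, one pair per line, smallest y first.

847225 52644
1435580401249 89202625800
2432519210895520825 151149389286757356
4121782176900479681520001 256115082676856799248400
6984153809646585277140670173625 433974201841648854097164622644

d=259: √d = [16; 10,1,2,3,4,3,2,1,10,32] (ℓ=10, even), read p_9/q_9
step 0: (16, 1)  from 16·(1,0) + (0,1)
…
step 2: (177, 11)  from 1·(161,10) + (16,1)
step 3: (515, 32)  from 2·(177,11) + (161,10)
…
step 8: (79196, 4921)  from 1·(55265,3434) + (23931,1487)
step 9: (847225, 52644)  from 10·(79196,4921) + (55265,3434)
(x₁, y₁) = (847225, 52644);  847225² − 259·52644² = 1 ✓
(x_2, y_2) = (847225·847225 + 259·52644·52644, 847225·52644 + 52644·847225) = (1435580401249, 89202625800)
(x_3, y_3) = (847225·1435580401249 + 259·52644·89202625800, 847225·89202625800 + 52644·1435580401249) = (2432519210895520825, 151149389286757356)
(x_4, y_4) = (847225·2432519210895520825 + 259·52644·151149389286757356, 847225·151149389286757356 + 52644·2432519210895520825) = (4121782176900479681520001, 256115082676856799248400)
(x_5, y_5) = (847225·4121782176900479681520001 + 259·52644·256115082676856799248400, 847225·256115082676856799248400 + 52644·4121782176900479681520001) = (6984153809646585277140670173625, 433974201841648854097164622644)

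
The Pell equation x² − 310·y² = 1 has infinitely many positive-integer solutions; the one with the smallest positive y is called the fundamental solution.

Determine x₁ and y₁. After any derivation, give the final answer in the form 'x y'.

848719 48204

√310 = [17; 1,1,1,1,5,…,1,1,34, …], period ℓ=16 (even) → k=15
i=0: a=17 ⇒ p=17, q=1
…
i=5: a=5 ⇒ p=493, q=28
i=6: a=3 ⇒ p=1567, q=89
i=7: a=1 ⇒ p=2060, q=117
…
i=9: a=1 ⇒ p=7747, q=440
i=10: a=3 ⇒ p=28928, q=1643
…
i=14: a=1 ⇒ p=515017, q=29251
i=15: a=1 ⇒ p=848719, q=48204
fundamental: x₁=848719, y₁=48204  (since 720323940961 − 310·2323625616 = 1)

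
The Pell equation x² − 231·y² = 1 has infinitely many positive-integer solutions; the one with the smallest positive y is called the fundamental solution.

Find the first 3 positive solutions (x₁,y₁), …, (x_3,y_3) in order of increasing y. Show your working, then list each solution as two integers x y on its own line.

√231 = [15; 5,30, …], period ℓ=2 (even) → k=1
step 0: (15, 1)  from 15·(1,0) + (0,1)
step 1: (76, 5)  from 5·(15,1) + (1,0)
→ (76, 5).  Check: 76²=5776, 231·5²=5775, difference 1.
n=2: (76,5)∘(76,5) = (76·76+231·5·5, 76·5+5·76) = (11551,760)
n=3: (11551,760)∘(76,5) = (76·11551+231·5·760, 76·760+5·11551) = (1755676,115515)

76 5
11551 760
1755676 115515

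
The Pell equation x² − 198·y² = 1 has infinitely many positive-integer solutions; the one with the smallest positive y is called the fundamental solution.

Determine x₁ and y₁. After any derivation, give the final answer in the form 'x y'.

197 14

√198 → a₀=14, period (14,28); ℓ=2 even so k=1
a_0=14:  p_0=14·1+0=14,  q_0=14·0+1=1
a_1=14:  p_1=14·14+1=197,  q_1=14·1+0=14
(x₁, y₁) = (197, 14);  197² − 198·14² = 1 ✓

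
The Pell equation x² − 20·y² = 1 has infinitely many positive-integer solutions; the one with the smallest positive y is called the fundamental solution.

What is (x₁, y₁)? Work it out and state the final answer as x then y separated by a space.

[4; 2,8] for √20; ℓ=2 ⇒ convergent index 1
k=0  a_k=4  p_k/q_k = 4/1
k=1  a_k=2  p_k/q_k = 9/2
fundamental: x₁=9, y₁=2  (since 81 − 20·4 = 1)

9 2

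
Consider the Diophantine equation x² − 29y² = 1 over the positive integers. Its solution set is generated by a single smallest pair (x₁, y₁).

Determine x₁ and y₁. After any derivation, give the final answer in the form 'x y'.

9801 1820

[5; 2,1,1,2,10] for √29; ℓ=5 ⇒ convergent index 9
k=0  a_k=5  p_k/q_k = 5/1
k=1  a_k=2  p_k/q_k = 11/2
…
k=3  a_k=1  p_k/q_k = 27/5
k=4  a_k=2  p_k/q_k = 70/13
k=5  a_k=10  p_k/q_k = 727/135
…
k=8  a_k=1  p_k/q_k = 3775/701
k=9  a_k=2  p_k/q_k = 9801/1820
(x₁, y₁) = (9801, 1820);  9801² − 29·1820² = 1 ✓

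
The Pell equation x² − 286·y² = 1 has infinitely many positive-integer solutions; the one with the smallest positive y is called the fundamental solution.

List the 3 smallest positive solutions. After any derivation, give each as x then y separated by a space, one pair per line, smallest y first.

561835 33222
631317134449 37330564740
709392124465745995 41947235681362578

d=286: √d = [16; 1,10,3,3,2,3,3,10,1,32] (ℓ=10, even), read p_9/q_9
k=0  a_k=16  p_k/q_k = 16/1
k=1  a_k=1  p_k/q_k = 17/1
…
k=3  a_k=3  p_k/q_k = 575/34
…
k=5  a_k=2  p_k/q_k = 4397/260
…
k=8  a_k=10  p_k/q_k = 512132/30283
k=9  a_k=1  p_k/q_k = 561835/33222
(x₁, y₁) = (561835, 33222);  561835² − 286·33222² = 1 ✓
(x_2, y_2) = (561835·561835 + 286·33222·33222, 561835·33222 + 33222·561835) = (631317134449, 37330564740)
(x_3, y_3) = (561835·631317134449 + 286·33222·37330564740, 561835·37330564740 + 33222·631317134449) = (709392124465745995, 41947235681362578)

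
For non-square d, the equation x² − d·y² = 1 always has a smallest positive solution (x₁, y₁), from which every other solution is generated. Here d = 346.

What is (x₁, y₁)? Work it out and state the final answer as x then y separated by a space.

17299 930

√346 = [18; 1,1,1,1,36, …], period ℓ=5 (odd) → k=9
i=0: a=18 ⇒ p=18, q=1
i=1: a=1 ⇒ p=19, q=1
i=2: a=1 ⇒ p=37, q=2
…
i=4: a=1 ⇒ p=93, q=5
i=5: a=36 ⇒ p=3404, q=183
i=6: a=1 ⇒ p=3497, q=188
…
i=8: a=1 ⇒ p=10398, q=559
i=9: a=1 ⇒ p=17299, q=930
fundamental: x₁=17299, y₁=930  (since 299255401 − 346·864900 = 1)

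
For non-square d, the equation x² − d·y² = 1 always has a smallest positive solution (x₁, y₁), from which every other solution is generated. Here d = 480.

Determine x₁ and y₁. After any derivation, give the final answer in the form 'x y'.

√480 → a₀=21, period (1,9,1,42); ℓ=4 even so k=3
a_0=21:  p_0=21·1+0=21,  q_0=21·0+1=1
a_1=1:  p_1=1·21+1=22,  q_1=1·1+0=1
a_2=9:  p_2=9·22+21=219,  q_2=9·1+1=10
a_3=1:  p_3=1·219+22=241,  q_3=1·10+1=11
(x₁, y₁) = (241, 11);  241² − 480·11² = 1 ✓

241 11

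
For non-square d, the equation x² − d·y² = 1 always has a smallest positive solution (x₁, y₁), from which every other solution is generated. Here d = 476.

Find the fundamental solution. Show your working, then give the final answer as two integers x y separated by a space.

28799 1320

d=476: √d = [21; 1,4,2,10,2,4,1,42] (ℓ=8, even), read p_7/q_7
step 0: (21, 1)  from 21·(1,0) + (0,1)
…
step 2: (109, 5)  from 4·(22,1) + (21,1)
step 3: (240, 11)  from 2·(109,5) + (22,1)
step 4: (2509, 115)  from 10·(240,11) + (109,5)
step 5: (5258, 241)  from 2·(2509,115) + (240,11)
step 6: (23541, 1079)  from 4·(5258,241) + (2509,115)
step 7: (28799, 1320)  from 1·(23541,1079) + (5258,241)
(x₁, y₁) = (28799, 1320);  28799² − 476·1320² = 1 ✓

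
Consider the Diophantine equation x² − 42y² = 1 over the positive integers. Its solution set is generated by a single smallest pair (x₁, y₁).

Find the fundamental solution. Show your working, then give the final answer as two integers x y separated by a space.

13 2

√42 → a₀=6, period (2,12); ℓ=2 even so k=1
k=0  a_k=6  p_k/q_k = 6/1
k=1  a_k=2  p_k/q_k = 13/2
→ (13, 2).  Check: 13²=169, 42·2²=168, difference 1.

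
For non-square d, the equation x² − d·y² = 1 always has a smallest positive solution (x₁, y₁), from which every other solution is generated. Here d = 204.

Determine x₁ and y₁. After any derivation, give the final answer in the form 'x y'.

√204 → a₀=14, period (3,1,1,6,1,1,3,28); ℓ=8 even so k=7
a_0=14:  p_0=14·1+0=14,  q_0=14·0+1=1
a_1=3:  p_1=3·14+1=43,  q_1=3·1+0=3
a_2=1:  p_2=1·43+14=57,  q_2=1·3+1=4
a_3=1:  p_3=1·57+43=100,  q_3=1·4+3=7
a_4=6:  p_4=6·100+57=657,  q_4=6·7+4=46
a_5=1:  p_5=1·657+100=757,  q_5=1·46+7=53
a_6=1:  p_6=1·757+657=1414,  q_6=1·53+46=99
a_7=3:  p_7=3·1414+757=4999,  q_7=3·99+53=350
(x₁, y₁) = (4999, 350);  4999² − 204·350² = 1 ✓

4999 350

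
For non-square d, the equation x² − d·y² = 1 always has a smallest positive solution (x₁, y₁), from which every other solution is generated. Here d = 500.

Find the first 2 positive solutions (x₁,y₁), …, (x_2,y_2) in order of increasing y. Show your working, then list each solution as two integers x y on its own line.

930249 41602
1730726404001 77400437796

√500 = [22; 2,1,3,2,1,…,1,2,44, …], period ℓ=14 (even) → k=13
i=0: a=22 ⇒ p=22, q=1
…
i=4: a=2 ⇒ p=559, q=25
…
i=9: a=1 ⇒ p=30254, q=1353
…
i=12: a=1 ⇒ p=335522, q=15005
i=13: a=2 ⇒ p=930249, q=41602
(x₁, y₁) = (930249, 41602);  930249² − 500·41602² = 1 ✓
(930249+41602√500)^2 = 1730726404001 + 77400437796√500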